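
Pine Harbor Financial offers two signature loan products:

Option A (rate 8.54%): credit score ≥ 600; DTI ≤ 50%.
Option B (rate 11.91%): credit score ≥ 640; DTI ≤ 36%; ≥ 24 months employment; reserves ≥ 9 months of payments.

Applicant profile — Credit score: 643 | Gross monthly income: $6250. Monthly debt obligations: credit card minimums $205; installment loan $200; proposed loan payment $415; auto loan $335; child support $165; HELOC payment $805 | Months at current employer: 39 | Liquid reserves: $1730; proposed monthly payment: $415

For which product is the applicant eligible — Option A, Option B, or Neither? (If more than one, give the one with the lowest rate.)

Option A

Total debts = (205 + 200 + 415 + 335 + 165 + 805) = 2,125; DTI = 2,125/6,250 = 34%.
Reserves = 1,730/415 = 4.2 months.
Option A: score 643 ≥ 600; DTI 34% ≤ 50% → qualifies.
Option B: score 643 ≥ 640; DTI 34% ≤ 36%; employment 39 ≥ 24 mo; reserves 4.2 < 9 mo → does not qualify.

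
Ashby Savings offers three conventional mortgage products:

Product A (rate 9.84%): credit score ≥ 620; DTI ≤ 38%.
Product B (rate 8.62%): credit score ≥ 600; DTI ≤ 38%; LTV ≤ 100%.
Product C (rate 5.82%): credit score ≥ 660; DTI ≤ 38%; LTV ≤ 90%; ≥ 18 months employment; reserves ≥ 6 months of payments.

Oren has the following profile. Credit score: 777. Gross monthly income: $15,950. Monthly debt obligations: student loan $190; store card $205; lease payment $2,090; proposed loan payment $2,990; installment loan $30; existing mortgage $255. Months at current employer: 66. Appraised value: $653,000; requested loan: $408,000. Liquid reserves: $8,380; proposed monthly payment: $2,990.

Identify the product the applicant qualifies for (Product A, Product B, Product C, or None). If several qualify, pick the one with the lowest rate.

Total debts = (190 + 205 + 2,090 + 2,990 + 30 + 255) = 5,760; DTI = 5,760/15,950 = 36.1%.
LTV = 408,000/653,000 = 62.5%.
Reserves = 8,380/2,990 = 2.8 months.
Product A: score 777 ≥ 620; DTI 36.1% ≤ 38% → qualifies.
Product B: score 777 ≥ 600; DTI 36.1% ≤ 38%; LTV 62.5% ≤ 100% → qualifies.
Product C: score 777 ≥ 660; DTI 36.1% ≤ 38%; LTV 62.5% ≤ 90%; employment 66 ≥ 18 mo; reserves 2.8 < 6 mo → does not qualify.
Qualifying: Product A, Product B. Lowest rate is 8.62% → Product B.

Product B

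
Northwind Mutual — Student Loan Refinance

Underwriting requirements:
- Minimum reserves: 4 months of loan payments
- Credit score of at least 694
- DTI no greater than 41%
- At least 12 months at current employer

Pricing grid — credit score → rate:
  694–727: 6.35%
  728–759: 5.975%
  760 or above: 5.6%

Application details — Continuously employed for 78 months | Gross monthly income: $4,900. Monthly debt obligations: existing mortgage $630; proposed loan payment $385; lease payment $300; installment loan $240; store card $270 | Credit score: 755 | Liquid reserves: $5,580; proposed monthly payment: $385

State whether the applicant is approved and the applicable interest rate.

Approved at 5.975%

Credit score 755 ≥ 694 (meets minimum)
Employment 78 ≥ 12 months
Total monthly debts = (630 + 385 + 300 + 240 + 270) = 1,825. Debt-to-income = 1,825/4,900 = 37.2% — meets 41% limit
Reserves = 5,580/385 = 14.5 months ≥ 4
All requirements met. Score 755 falls in the 728–759 tier → 5.975%.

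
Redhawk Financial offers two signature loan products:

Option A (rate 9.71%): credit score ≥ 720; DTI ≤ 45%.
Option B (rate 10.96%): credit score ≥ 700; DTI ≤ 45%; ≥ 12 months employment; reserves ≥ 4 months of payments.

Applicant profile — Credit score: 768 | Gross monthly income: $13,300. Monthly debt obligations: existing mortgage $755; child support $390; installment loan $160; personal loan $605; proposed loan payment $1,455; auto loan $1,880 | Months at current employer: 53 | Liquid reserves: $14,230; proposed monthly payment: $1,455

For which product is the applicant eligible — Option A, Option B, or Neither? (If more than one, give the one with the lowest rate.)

Option A

Total debts = (755 + 390 + 160 + 605 + 1,455 + 1,880) = 5,245; DTI = 5,245/13,300 = 39.4%.
Reserves = 14,230/1,455 = 9.8 months.
Option A: score 768 ≥ 720; DTI 39.4% ≤ 45% → qualifies.
Option B: score 768 ≥ 700; DTI 39.4% ≤ 45%; employment 53 ≥ 12 mo; reserves 9.8 ≥ 4 mo → qualifies.
Qualifying: Option A, Option B. Lowest rate is 9.71% → Option A.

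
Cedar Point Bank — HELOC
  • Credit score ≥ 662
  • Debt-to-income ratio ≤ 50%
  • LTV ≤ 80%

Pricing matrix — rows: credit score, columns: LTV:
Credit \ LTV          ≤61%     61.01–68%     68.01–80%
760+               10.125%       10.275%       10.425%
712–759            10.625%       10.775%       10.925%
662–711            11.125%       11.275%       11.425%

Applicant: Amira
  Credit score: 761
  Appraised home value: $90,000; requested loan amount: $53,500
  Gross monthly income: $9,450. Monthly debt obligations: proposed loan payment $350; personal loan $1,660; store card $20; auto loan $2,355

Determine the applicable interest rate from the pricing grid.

Credit score 761 ≥ 662; Total monthly debts = (350 + 1,660 + 20 + 2,355) = 4,385. DTI: 4,385 ÷ 9,450 = 46.4%, within the 50% cap
Loan-to-value = 53,500/90,000 = 59.4% — pass (80% max)
Row: 761 falls in 760+. Column: 59.4% falls in ≤61%. Rate = 10.125%.

10.125%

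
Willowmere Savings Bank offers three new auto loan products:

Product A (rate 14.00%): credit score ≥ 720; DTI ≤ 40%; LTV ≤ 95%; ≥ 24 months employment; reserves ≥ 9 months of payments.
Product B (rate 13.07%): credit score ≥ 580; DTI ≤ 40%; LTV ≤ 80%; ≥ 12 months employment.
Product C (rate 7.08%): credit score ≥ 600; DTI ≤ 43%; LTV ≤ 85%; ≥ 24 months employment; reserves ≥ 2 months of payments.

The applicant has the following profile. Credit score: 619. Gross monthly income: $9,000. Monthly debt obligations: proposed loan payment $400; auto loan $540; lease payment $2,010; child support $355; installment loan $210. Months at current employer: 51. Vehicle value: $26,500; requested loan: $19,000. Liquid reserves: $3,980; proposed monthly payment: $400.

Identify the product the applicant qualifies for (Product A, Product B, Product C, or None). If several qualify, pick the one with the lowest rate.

Total debts = (400 + 540 + 2,010 + 355 + 210) = 3,515; DTI = 3,515/9,000 = 39.1%.
LTV = 19,000/26,500 = 71.7%.
Reserves = 3,980/400 = 9.9 months.
Product A: score 619 < 720; DTI 39.1% ≤ 40%; LTV 71.7% ≤ 95%; employment 51 ≥ 24 mo; reserves 9.9 ≥ 9 mo → does not qualify.
Product B: score 619 ≥ 580; DTI 39.1% ≤ 40%; LTV 71.7% ≤ 80%; employment 51 ≥ 12 mo → qualifies.
Product C: score 619 ≥ 600; DTI 39.1% ≤ 43%; LTV 71.7% ≤ 85%; employment 51 ≥ 24 mo; reserves 9.9 ≥ 2 mo → qualifies.
Qualifying: Product B, Product C. Lowest rate is 7.08% → Product C.

Product C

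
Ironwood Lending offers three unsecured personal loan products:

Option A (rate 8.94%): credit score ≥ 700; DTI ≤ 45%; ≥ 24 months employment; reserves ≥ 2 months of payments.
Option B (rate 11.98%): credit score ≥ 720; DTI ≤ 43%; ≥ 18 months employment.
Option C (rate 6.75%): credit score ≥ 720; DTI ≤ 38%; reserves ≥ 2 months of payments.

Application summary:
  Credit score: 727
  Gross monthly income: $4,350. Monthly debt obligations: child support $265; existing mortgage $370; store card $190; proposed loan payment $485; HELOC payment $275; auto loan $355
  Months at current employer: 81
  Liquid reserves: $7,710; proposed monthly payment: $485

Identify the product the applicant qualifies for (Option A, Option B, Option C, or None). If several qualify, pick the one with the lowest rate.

Total debts = (265 + 370 + 190 + 485 + 275 + 355) = 1,940; DTI = 1,940/4,350 = 44.6%.
Reserves = 7,710/485 = 15.9 months.
Option A: score 727 ≥ 700; DTI 44.6% ≤ 45%; employment 81 ≥ 24 mo; reserves 15.9 ≥ 2 mo → qualifies.
Option B: score 727 ≥ 720; DTI 44.6% > 43%; employment 81 ≥ 18 mo → does not qualify.
Option C: score 727 ≥ 720; DTI 44.6% > 38%; reserves 15.9 ≥ 2 mo → does not qualify.

Option A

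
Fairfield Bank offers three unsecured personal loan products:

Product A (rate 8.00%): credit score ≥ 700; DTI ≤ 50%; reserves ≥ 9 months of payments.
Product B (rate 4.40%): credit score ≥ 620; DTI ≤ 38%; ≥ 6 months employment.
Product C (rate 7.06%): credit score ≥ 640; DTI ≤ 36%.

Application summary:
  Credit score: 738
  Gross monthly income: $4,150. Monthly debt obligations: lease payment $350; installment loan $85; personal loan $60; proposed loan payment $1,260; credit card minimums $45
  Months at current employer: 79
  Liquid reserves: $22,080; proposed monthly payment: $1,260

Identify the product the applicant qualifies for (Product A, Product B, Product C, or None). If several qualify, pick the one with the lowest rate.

Product A

Total debts = (350 + 85 + 60 + 1,260 + 45) = 1,800; DTI = 1,800/4,150 = 43.4%.
Reserves = 22,080/1,260 = 17.5 months.
Product A: score 738 ≥ 700; DTI 43.4% ≤ 50%; reserves 17.5 ≥ 9 mo → qualifies.
Product B: score 738 ≥ 620; DTI 43.4% > 38%; employment 79 ≥ 6 mo → does not qualify.
Product C: score 738 ≥ 640; DTI 43.4% > 36% → does not qualify.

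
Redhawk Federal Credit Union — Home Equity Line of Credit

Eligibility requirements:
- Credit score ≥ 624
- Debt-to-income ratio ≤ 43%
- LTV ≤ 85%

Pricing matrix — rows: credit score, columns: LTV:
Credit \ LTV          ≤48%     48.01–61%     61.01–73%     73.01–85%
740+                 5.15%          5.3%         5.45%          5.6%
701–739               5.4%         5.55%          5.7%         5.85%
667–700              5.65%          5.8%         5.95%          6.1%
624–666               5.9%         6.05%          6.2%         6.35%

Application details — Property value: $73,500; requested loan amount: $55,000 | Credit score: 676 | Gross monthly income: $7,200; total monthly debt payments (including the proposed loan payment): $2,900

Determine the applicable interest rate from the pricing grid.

Credit score 676 ≥ 624; Debt-to-income = 2,900/7,200 = 40.3% — meets 43% limit
Loan-to-value = 55,000/73,500 = 74.8% — pass (85% max)
Row: 676 falls in 667–700. Column: 74.8% falls in 73.01–85%. Rate = 6.1%.

6.1%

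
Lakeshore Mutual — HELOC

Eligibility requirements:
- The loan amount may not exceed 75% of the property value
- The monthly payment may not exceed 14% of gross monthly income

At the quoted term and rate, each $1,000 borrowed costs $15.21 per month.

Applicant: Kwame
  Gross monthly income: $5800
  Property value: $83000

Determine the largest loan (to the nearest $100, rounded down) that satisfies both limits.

$53,300

Payment cap: 14% × $5,800 = $812/month.
At $15.21 per $1,000, that supports 812/15.21 × 1,000 ≈ $53,385 → $53,300.
LTV cap: 75% × $83,000 = $62,250 → $62,200.
Binding constraint: payment-to-income.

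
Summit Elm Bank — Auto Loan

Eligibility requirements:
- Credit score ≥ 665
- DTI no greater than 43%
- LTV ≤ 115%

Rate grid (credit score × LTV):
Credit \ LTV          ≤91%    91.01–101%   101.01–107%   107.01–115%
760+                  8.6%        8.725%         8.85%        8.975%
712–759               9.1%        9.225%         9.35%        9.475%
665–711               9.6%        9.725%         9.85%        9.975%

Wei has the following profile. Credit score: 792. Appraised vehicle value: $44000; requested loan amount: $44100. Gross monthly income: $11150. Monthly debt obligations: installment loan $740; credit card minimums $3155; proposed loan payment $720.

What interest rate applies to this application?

8.725%

Credit score 792 ≥ 665; Total monthly debts = (740 + 3,155 + 720) = 4,615. DTI: 4,615 ÷ 11,150 = 41.4%, within the 43% cap
Loan-to-value = 44,100/44,000 = 100.2% — pass (115% max)
Row: 792 falls in 760+. Column: 100.2% falls in 91.01–101%. Rate = 8.725%.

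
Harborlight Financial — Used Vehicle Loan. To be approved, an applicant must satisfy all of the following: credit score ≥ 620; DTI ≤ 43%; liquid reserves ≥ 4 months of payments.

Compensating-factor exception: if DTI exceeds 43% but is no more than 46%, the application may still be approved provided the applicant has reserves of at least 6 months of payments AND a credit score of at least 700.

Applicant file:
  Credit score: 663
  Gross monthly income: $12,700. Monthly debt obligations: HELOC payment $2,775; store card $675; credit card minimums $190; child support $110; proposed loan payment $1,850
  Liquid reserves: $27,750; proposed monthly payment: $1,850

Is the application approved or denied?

Credit score 663 ≥ 620 (meets base)
Total debts = (2,775 + 675 + 190 + 110 + 1,850) = 5,600. DTI = 5,600/12,700 = 44.1% > 43% — standard DTI limit exceeded.
Liquid reserves cover 27,750/1,850 = 15.0 months — ≥ 4 required
44.1% falls in the override range (43%–46%), so the compensating-factor test applies.
Reserves 15.0 ≥ 6 months; credit score 663 < 700.
Override conditions not both satisfied; exception does not apply.

Denied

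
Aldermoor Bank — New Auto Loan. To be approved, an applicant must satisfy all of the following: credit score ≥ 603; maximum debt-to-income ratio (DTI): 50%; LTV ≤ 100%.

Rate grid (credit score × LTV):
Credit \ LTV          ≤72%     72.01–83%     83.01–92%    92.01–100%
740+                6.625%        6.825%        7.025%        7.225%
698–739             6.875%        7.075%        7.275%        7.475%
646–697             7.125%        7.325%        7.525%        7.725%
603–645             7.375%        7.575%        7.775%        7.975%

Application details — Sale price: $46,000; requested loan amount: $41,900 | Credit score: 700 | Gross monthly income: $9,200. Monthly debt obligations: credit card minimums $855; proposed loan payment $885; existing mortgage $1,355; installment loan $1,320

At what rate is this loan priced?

Credit score 700 ≥ 603; Total monthly debts = (855 + 885 + 1,355 + 1,320) = 4,415. DTI: 4,415 ÷ 9,200 = 48%, within the 50% cap
LTV = 41,900/46,000 = 91.1% ≤ 100%
Score 700 is in the 698–739 band; LTV 91.1% is in the 83.01–92% band → 7.275%.

7.275%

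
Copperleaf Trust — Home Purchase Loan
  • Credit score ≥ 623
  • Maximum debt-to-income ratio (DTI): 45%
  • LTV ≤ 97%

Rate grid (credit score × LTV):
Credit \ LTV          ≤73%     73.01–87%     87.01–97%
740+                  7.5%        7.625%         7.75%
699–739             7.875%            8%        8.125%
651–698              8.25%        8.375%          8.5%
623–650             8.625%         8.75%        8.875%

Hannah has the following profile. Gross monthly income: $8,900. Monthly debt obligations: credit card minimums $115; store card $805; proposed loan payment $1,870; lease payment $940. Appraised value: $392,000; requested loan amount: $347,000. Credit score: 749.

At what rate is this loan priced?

Credit score 749 ≥ 623; Total monthly debts = (115 + 805 + 1,870 + 940) = 3,730. Debt-to-income = 3,730/8,900 = 41.9% — meets 45% limit
Loan-to-value = 347,000/392,000 = 88.5% — pass (97% max)
Credit 749 → row 740+; LTV 88.5% → column 87.01–97%. Grid cell → 7.75%.

7.75%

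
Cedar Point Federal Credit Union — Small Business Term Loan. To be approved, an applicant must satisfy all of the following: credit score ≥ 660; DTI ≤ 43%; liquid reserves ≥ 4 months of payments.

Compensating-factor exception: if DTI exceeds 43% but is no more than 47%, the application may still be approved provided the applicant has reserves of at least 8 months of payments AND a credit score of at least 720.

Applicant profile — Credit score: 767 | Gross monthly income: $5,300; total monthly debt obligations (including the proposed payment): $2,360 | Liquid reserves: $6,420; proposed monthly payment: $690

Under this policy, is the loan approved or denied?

Credit score 767 ≥ 660 (meets base)
DTI: 2,360 ÷ 5,300 = 44.5%, over the 43% base limit.
Liquid reserves cover 6,420/690 = 9.3 months — ≥ 4 required
44.5% falls in the override range (43%–47%), so the compensating-factor test applies.
Reserves 9.3 ≥ 8 months; credit score 767 ≥ 720.
Both compensating conditions met → exception applies.

Approved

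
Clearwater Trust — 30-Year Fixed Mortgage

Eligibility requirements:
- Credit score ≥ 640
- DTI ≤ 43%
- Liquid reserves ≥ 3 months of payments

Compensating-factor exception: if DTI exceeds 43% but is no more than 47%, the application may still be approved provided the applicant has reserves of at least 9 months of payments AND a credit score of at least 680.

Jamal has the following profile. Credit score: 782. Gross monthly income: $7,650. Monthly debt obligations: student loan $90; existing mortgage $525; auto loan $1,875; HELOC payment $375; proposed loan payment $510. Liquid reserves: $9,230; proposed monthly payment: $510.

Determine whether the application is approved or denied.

Credit score 782 ≥ 640 (meets base)
Total debts = (90 + 525 + 1,875 + 375 + 510) = 3,375. DTI = 3,375/7,650 = 44.1% > 43% — standard DTI limit exceeded.
Reserves: 9,230 ÷ 510 = 18.1 months (meets 3-month minimum)
DTI 44.1% is within the 43%–47% exception band; checking compensating factors.
Reserves 18.1 ≥ 9 months; credit score 782 ≥ 680.
Both compensating conditions met → exception applies.

Approved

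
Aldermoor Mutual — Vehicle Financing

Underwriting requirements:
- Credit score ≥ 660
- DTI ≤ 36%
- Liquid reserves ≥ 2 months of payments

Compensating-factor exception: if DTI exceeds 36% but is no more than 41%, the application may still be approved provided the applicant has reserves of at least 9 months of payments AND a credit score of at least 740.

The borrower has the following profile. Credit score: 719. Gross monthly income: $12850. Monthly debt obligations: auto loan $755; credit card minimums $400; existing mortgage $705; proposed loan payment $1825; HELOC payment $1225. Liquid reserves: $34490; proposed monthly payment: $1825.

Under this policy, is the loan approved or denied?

Credit score 719 ≥ 660 (meets base)
Total debts = (755 + 400 + 705 + 1,825 + 1,225) = 4,910. DTI: 4,910 ÷ 12,850 = 38.2%, over the 36% base limit.
Reserves = 34,490/1,825 = 18.9 months ≥ 2
38.2% falls in the override range (36%–41%), so the compensating-factor test applies.
Override check — reserves: 18.9 mo (ok); score: 719 (below 740).
Compensating-factor requirement not fully met.

Denied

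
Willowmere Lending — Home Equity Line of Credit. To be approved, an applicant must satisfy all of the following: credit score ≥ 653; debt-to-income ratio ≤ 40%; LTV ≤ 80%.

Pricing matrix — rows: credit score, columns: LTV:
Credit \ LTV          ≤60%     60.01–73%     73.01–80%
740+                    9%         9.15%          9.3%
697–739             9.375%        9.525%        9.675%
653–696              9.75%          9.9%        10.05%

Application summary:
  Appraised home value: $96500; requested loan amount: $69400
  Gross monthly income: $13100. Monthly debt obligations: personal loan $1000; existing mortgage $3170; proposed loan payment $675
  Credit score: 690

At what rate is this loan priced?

9.9%

Credit score 690 ≥ 653; Total monthly debts = (1,000 + 3,170 + 675) = 4,845. DTI: 4,845 ÷ 13,100 = 37%, within the 40% cap
LTV = 69,400/96,500 = 71.9% ≤ 80%
Score 690 is in the 653–696 band; LTV 71.9% is in the 60.01–73% band → 9.9%.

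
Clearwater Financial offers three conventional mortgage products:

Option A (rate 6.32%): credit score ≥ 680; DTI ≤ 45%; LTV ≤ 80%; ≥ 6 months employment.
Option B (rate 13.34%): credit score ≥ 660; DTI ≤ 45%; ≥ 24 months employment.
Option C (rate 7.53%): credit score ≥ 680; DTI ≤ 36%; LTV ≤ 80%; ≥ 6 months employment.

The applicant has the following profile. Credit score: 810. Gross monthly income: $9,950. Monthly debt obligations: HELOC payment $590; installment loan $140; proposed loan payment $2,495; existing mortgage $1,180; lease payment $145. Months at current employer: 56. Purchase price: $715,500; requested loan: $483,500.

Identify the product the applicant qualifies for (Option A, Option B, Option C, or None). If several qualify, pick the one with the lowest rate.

Total debts = (590 + 140 + 2,495 + 1,180 + 145) = 4,550; DTI = 4,550/9,950 = 45.7%.
LTV = 483,500/715,500 = 67.6%.
Option A: score 810 ≥ 680; DTI 45.7% > 45%; LTV 67.6% ≤ 80%; employment 56 ≥ 6 mo → does not qualify.
Option B: score 810 ≥ 660; DTI 45.7% > 45%; employment 56 ≥ 24 mo → does not qualify.
Option C: score 810 ≥ 680; DTI 45.7% > 36%; LTV 67.6% ≤ 80%; employment 56 ≥ 6 mo → does not qualify.

None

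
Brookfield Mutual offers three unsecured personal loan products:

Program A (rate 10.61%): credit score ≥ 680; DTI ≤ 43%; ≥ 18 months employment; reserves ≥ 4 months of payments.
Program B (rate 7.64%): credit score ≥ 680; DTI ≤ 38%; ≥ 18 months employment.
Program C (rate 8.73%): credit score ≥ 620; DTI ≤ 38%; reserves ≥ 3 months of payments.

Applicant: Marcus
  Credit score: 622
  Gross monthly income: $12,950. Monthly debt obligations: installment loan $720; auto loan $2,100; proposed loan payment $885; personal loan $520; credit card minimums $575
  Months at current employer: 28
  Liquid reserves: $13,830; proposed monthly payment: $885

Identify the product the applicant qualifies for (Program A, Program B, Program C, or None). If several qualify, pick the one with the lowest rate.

Program C

Total debts = (720 + 2,100 + 885 + 520 + 575) = 4,800; DTI = 4,800/12,950 = 37.1%.
Reserves = 13,830/885 = 15.6 months.
Program A: score 622 < 680; DTI 37.1% ≤ 43%; employment 28 ≥ 18 mo; reserves 15.6 ≥ 4 mo → does not qualify.
Program B: score 622 < 680; DTI 37.1% ≤ 38%; employment 28 ≥ 18 mo → does not qualify.
Program C: score 622 ≥ 620; DTI 37.1% ≤ 38%; reserves 15.6 ≥ 3 mo → qualifies.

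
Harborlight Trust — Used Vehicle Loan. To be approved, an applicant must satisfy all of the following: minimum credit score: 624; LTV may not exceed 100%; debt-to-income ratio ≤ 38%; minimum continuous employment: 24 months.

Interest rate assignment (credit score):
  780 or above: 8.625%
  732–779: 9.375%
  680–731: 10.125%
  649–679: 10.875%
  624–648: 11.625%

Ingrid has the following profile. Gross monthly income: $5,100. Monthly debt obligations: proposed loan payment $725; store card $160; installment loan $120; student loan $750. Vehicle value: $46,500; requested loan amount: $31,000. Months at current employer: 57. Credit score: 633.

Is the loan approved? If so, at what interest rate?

Credit score 633 ≥ 624 (meets minimum)
LTV: 31,000 ÷ 46,500 = 66.7%, within 100% cap
Total monthly debts = (725 + 160 + 120 + 750) = 1,755. DTI: 1,755 ÷ 5,100 = 34.4%, within the 38% cap
Employment 57 ≥ 24 months
All requirements met. Score 633 falls in the 624–648 tier → 11.625%.

Approved at 11.625%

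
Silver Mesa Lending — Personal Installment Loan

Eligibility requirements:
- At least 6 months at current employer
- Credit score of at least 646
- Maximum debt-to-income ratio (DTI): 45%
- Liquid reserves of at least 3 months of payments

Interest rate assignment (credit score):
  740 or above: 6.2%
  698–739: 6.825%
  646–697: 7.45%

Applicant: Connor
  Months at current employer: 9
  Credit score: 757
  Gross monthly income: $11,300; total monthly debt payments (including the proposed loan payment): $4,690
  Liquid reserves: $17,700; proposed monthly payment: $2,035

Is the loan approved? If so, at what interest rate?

Credit score 757 ≥ 646 (meets minimum)
Employment 9 ≥ 6 months
DTI: 4,690 ÷ 11,300 = 41.5%, within the 45% cap
Reserves: 17,700 ÷ 2,035 = 8.7 months (meets 3-month minimum)
All requirements met. Score 757 falls in the 740 or above tier → 6.2%.

Approved at 6.2%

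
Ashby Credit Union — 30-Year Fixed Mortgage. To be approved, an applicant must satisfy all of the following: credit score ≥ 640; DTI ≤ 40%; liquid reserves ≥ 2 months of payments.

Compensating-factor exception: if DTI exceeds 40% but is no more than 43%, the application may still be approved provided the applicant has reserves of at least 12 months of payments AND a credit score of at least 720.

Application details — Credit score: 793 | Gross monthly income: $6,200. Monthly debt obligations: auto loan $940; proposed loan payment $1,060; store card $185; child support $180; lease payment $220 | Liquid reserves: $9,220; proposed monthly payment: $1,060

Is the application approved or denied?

Credit score 793 ≥ 640 (meets base)
Total debts = (940 + 1,060 + 185 + 180 + 220) = 2,585. DTI: 2,585 ÷ 6,200 = 41.7%, over the 40% base limit.
Reserves: 9,220 ÷ 1,060 = 8.7 months (meets 2-month minimum)
41.7% falls in the override range (40%–43%), so the compensating-factor test applies.
Reserves 8.7 < 12 months; credit score 793 ≥ 720.
Compensating-factor requirement not fully met.

Denied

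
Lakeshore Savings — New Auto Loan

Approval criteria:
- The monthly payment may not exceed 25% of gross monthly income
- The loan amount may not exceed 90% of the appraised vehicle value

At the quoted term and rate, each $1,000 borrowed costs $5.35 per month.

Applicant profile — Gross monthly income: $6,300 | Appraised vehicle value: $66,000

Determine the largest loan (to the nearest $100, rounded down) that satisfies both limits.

$59,400

Payment cap: 25% × $6,300 = $1,575/month.
At $5.35 per $1,000, that supports 1,575/5.35 × 1,000 ≈ $294,392 → $294,300.
LTV cap: 90% × $66,000 = $59,400 → $59,400.
Binding constraint: loan-to-value.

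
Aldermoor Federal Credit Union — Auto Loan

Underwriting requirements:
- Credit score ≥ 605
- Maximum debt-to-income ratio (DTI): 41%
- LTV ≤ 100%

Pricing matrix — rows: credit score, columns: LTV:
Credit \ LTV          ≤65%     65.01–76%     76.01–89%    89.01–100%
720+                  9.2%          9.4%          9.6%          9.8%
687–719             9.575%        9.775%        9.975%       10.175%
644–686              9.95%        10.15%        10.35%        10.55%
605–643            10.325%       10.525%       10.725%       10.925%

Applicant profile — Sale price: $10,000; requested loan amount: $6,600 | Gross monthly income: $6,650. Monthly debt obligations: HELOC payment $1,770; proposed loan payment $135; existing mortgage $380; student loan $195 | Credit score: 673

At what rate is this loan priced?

Credit score 673 ≥ 605; Total monthly debts = (1,770 + 135 + 380 + 195) = 2,480. DTI: 2,480 ÷ 6,650 = 37.3%, within the 41% cap
LTV: 6,600 ÷ 10,000 = 66%, within 100% cap
Credit 673 → row 644–686; LTV 66% → column 65.01–76%. Grid cell → 10.15%.

10.15%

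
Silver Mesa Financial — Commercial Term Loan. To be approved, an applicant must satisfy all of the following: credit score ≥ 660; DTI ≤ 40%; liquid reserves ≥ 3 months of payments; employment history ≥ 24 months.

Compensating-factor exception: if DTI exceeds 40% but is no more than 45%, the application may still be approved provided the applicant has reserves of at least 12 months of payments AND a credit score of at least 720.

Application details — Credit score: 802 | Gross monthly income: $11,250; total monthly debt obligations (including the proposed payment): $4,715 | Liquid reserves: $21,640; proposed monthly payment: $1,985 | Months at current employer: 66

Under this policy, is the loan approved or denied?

Credit score 802 ≥ 660 (meets base)
DTI = 4,715/11,250 = 41.9% > 40% — standard DTI limit exceeded.
Reserves = 21,640/1,985 = 10.9 months ≥ 3
Employment 66 ≥ 24 months
DTI 41.9% is within the 40%–45% exception band; checking compensating factors.
Override check — reserves: 10.9 mo (short of 12); score: 802 (ok).
Override conditions not both satisfied; exception does not apply.

Denied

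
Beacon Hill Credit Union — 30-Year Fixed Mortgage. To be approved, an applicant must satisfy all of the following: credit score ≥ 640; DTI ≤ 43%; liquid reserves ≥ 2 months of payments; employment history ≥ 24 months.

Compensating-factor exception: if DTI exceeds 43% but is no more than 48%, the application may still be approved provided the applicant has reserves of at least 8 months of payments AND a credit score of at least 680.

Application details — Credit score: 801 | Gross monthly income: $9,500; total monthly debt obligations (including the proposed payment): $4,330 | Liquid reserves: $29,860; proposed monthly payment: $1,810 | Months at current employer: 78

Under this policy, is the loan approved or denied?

Credit score 801 ≥ 640 (meets base)
DTI: 4,330 ÷ 9,500 = 45.6%, over the 43% base limit.
Reserves: 29,860 ÷ 1,810 = 16.5 months (meets 2-month minimum)
Employment 78 ≥ 24 months
45.6% falls in the override range (43%–48%), so the compensating-factor test applies.
Override check — reserves: 16.5 mo (ok); score: 801 (ok).
Both compensating conditions met → exception applies.

Approved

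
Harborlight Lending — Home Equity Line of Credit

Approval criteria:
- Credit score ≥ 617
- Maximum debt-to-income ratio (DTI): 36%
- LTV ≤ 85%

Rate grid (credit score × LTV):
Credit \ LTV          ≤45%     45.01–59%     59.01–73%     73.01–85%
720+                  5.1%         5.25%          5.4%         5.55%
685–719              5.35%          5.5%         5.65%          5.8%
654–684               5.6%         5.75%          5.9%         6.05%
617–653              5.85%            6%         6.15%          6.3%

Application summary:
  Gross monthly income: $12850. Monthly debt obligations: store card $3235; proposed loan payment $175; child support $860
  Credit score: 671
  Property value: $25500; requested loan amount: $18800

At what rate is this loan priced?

Credit score 671 ≥ 617; Total monthly debts = (3,235 + 175 + 860) = 4,270. DTI = 4,270/12,850 = 33.2% ≤ 36%
LTV: 18,800 ÷ 25,500 = 73.7%, within 85% cap
Score 671 is in the 654–684 band; LTV 73.7% is in the 73.01–85% band → 6.05%.

6.05%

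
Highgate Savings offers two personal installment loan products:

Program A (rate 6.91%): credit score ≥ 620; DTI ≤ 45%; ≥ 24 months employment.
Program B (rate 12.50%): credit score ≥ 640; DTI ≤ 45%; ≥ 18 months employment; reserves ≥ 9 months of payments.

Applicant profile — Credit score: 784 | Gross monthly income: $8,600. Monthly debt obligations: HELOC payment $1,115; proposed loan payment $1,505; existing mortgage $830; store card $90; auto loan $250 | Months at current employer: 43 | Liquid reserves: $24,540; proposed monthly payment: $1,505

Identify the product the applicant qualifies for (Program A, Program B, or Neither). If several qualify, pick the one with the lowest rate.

Program A

Total debts = (1,115 + 1,505 + 830 + 90 + 250) = 3,790; DTI = 3,790/8,600 = 44.1%.
Reserves = 24,540/1,505 = 16.3 months.
Program A: score 784 ≥ 620; DTI 44.1% ≤ 45%; employment 43 ≥ 24 mo → qualifies.
Program B: score 784 ≥ 640; DTI 44.1% ≤ 45%; employment 43 ≥ 18 mo; reserves 16.3 ≥ 9 mo → qualifies.
Qualifying: Program A, Program B. Lowest rate is 6.91% → Program A.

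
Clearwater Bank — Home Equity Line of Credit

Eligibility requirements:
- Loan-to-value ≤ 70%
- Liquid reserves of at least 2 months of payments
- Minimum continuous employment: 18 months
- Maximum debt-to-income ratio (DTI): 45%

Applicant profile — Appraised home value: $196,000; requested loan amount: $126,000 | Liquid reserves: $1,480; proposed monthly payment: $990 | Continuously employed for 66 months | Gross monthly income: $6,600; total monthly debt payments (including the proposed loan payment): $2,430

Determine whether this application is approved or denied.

Denied

LTV = 126,000/196,000 = 64.3% ≤ 70%
Liquid reserves cover 1,480/990 = 1.5 months — < 2 required
Employment 66 ≥ 18 months
DTI: 2,430 ÷ 6,600 = 36.8%, within the 45% cap
Fails on reserves.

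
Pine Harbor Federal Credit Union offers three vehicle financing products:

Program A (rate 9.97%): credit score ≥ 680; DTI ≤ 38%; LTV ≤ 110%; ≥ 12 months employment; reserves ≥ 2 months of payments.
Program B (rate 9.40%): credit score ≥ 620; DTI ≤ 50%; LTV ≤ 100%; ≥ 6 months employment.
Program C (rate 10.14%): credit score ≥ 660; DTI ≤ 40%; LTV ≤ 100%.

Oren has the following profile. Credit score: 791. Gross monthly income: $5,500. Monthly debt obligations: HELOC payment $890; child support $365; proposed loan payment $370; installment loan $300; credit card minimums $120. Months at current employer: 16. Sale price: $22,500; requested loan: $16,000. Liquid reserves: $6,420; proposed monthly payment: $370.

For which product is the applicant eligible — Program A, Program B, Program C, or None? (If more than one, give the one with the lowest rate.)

Program B

Total debts = (890 + 365 + 370 + 300 + 120) = 2,045; DTI = 2,045/5,500 = 37.2%.
LTV = 16,000/22,500 = 71.1%.
Reserves = 6,420/370 = 17.4 months.
Program A: score 791 ≥ 680; DTI 37.2% ≤ 38%; LTV 71.1% ≤ 110%; employment 16 ≥ 12 mo; reserves 17.4 ≥ 2 mo → qualifies.
Program B: score 791 ≥ 620; DTI 37.2% ≤ 50%; LTV 71.1% ≤ 100%; employment 16 ≥ 6 mo → qualifies.
Program C: score 791 ≥ 660; DTI 37.2% ≤ 40%; LTV 71.1% ≤ 100% → qualifies.
Qualifying: Program A, Program B, Program C. Lowest rate is 9.40% → Program B.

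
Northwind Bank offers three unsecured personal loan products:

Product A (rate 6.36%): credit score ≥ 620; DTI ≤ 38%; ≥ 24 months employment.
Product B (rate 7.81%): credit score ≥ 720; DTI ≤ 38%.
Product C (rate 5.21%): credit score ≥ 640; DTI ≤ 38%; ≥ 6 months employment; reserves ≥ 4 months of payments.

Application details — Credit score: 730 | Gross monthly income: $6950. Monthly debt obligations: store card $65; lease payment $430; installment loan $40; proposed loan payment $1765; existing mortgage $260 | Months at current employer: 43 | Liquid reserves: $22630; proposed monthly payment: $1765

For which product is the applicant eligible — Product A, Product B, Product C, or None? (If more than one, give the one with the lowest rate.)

Product C

Total debts = (65 + 430 + 40 + 1,765 + 260) = 2,560; DTI = 2,560/6,950 = 36.8%.
Reserves = 22,630/1,765 = 12.8 months.
Product A: score 730 ≥ 620; DTI 36.8% ≤ 38%; employment 43 ≥ 24 mo → qualifies.
Product B: score 730 ≥ 720; DTI 36.8% ≤ 38% → qualifies.
Product C: score 730 ≥ 640; DTI 36.8% ≤ 38%; employment 43 ≥ 6 mo; reserves 12.8 ≥ 4 mo → qualifies.
Qualifying: Product A, Product B, Product C. Lowest rate is 5.21% → Product C.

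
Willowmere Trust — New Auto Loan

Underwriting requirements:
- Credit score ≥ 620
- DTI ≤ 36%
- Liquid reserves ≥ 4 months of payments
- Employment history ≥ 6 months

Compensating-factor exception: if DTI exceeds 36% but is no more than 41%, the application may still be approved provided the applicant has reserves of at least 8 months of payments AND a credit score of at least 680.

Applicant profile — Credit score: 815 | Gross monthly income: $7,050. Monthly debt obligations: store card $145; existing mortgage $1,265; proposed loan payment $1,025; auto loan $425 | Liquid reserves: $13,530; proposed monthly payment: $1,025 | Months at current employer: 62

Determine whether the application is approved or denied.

Approved

Credit score 815 ≥ 620 (meets base)
Total debts = (145 + 1,265 + 1,025 + 425) = 2,860. DTI: 2,860 ÷ 7,050 = 40.6%, over the 36% base limit.
Reserves = 13,530/1,025 = 13.2 months ≥ 4
Employment 62 ≥ 6 months
40.6% falls in the override range (36%–41%), so the compensating-factor test applies.
Reserves 13.2 ≥ 8 months; credit score 815 ≥ 680.
Both override conditions satisfied; DTI exception granted.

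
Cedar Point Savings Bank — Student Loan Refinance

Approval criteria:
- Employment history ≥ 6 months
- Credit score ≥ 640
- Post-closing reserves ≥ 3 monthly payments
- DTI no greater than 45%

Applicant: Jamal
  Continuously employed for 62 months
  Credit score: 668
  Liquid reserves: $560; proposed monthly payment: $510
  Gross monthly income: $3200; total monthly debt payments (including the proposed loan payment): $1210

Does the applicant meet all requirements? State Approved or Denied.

Employment 62 ≥ 6 months
Credit score 668 ≥ 640 (meets)
Reserves = 560/510 = 1.1 months < 3
DTI = 1,210/3,200 = 37.8% ≤ 45%
Fails on reserves.

Denied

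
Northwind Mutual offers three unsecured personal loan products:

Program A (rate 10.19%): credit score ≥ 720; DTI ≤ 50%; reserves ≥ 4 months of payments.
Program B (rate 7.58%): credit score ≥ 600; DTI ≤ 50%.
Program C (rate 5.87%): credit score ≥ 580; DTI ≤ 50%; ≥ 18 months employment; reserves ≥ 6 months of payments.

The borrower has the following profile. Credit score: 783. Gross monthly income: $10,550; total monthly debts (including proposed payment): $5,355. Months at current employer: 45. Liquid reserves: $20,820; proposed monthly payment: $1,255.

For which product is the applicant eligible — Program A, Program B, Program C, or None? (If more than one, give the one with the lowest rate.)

DTI = 5,355/10,550 = 50.8%.
Reserves = 20,820/1,255 = 16.6 months.
Program A: score 783 ≥ 720; DTI 50.8% > 50%; reserves 16.6 ≥ 4 mo → does not qualify.
Program B: score 783 ≥ 600; DTI 50.8% > 50% → does not qualify.
Program C: score 783 ≥ 580; DTI 50.8% > 50%; employment 45 ≥ 18 mo; reserves 16.6 ≥ 6 mo → does not qualify.

None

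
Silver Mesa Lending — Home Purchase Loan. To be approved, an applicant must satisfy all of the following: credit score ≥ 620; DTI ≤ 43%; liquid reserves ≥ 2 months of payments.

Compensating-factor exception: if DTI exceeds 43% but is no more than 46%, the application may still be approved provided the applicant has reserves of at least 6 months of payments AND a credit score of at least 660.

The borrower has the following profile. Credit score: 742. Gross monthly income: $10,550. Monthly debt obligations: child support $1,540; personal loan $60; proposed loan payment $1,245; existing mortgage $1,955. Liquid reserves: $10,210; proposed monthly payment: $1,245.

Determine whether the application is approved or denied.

Approved

Credit score 742 ≥ 620 (meets base)
Total debts = (1,540 + 60 + 1,245 + 1,955) = 4,800. DTI = 4,800/10,550 = 45.5% > 43% — standard DTI limit exceeded.
Reserves = 10,210/1,245 = 8.2 months ≥ 2
DTI 45.5% is within the 43%–46% exception band; checking compensating factors.
Reserves 8.2 ≥ 6 months; credit score 742 ≥ 660.
Both compensating conditions met → exception applies.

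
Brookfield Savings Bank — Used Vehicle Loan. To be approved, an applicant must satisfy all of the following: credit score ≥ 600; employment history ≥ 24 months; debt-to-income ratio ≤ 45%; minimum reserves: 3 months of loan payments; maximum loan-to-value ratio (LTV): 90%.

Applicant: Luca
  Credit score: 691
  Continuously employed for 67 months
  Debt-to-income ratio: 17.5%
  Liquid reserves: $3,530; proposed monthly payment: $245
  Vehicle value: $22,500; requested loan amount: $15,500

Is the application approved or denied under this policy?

Approved

Credit score 691 ≥ 600 (meets)
Employment 67 ≥ 24 months
DTI 17.5% ≤ 45%
Reserves = 3,530/245 = 14.4 months ≥ 3
LTV: 15,500 ÷ 22,500 = 68.9%, within 90% cap
All criteria satisfied.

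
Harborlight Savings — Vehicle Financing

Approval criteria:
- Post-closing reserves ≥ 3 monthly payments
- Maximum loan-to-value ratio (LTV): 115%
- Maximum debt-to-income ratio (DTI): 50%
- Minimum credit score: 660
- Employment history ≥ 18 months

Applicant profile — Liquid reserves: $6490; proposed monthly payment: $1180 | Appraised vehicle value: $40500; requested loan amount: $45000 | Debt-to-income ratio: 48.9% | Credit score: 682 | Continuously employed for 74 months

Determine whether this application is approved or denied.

Liquid reserves cover 6,490/1,180 = 5.5 months — ≥ 3 required
LTV: 45,000 ÷ 40,500 = 111.1%, within 115% cap
DTI 48.9% is within the 50% limit
Credit score 682 ≥ 660 (meets)
Employment 74 ≥ 18 months
All criteria satisfied.

Approved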